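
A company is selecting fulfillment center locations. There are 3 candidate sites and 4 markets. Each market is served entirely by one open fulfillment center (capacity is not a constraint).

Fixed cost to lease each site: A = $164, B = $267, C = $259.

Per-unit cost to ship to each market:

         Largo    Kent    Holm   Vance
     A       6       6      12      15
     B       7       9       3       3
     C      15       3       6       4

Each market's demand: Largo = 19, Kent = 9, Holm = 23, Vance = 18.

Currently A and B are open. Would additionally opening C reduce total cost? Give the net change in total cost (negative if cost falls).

No — net change +232 (cost rises by 232).

Current service cost with {A, B}: 291.
Adding C: each market re-picks its cheapest; new service cost 264, saving 27.
Extra fixed cost: 259. Net change = 259 − 27 = 232.
(Totals: 722 → 954.)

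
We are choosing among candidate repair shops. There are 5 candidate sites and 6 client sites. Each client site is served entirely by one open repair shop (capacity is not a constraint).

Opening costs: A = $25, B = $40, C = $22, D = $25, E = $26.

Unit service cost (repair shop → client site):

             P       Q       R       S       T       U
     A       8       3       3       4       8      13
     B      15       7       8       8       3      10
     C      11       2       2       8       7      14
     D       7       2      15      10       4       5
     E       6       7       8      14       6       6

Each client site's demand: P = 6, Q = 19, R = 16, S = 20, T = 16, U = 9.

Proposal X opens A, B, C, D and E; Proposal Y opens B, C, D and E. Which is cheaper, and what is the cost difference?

Proposal X: {A, B, C, D, E}: P→E 6·6=36, Q→C 2·19=38, R→C 2·16=32, S→A 4·20=80, T→B 3·16=48, U→D 5·9=45. Service 279; fixed 138; total 417.
Proposal Y: {B, C, D, E}: P→E 6·6=36, Q→C 2·19=38, R→C 2·16=32, S→B 8·20=160, T→B 3·16=48, U→D 5·9=45. Service 359; fixed 113; total 472.
Difference: |417 − 472| = 55.

Proposal X is cheaper by 55.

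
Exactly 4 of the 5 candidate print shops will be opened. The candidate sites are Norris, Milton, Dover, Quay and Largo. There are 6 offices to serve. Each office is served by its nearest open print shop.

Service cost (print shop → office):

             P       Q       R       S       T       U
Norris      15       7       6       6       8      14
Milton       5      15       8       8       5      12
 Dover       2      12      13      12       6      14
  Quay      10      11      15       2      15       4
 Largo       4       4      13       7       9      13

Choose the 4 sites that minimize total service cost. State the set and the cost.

With exactly 4 open, each office uses its cheapest among the chosen.
{Norris, Dover, Quay, Largo}: P→Dover 2, Q→Largo 4, R→Norris 6, S→Quay 2, T→Dover 6, U→Quay 4. Service cost 24.
{Norris, Milton, Quay, Largo}: service cost 25
{Milton, Dover, Quay, Largo}: service cost 25
Among all 5 size-4 choices, {Norris, Dover, Quay, Largo} is lowest.

Choose Norris, Dover, Quay and Largo; total service cost 24.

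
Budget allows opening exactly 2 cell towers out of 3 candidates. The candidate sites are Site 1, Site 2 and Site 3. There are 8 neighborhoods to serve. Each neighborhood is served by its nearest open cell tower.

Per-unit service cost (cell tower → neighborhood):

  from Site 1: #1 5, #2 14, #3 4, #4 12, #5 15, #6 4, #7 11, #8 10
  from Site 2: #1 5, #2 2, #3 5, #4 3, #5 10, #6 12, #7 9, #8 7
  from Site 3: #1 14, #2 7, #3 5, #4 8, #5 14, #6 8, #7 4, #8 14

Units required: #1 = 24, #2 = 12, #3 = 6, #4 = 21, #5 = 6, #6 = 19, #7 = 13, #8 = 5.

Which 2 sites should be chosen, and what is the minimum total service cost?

With exactly 2 open, each neighborhood uses its cheapest among the chosen.
{Site 1, Site 2}: #1→Site 1 5·24=120, #2→Site 2 2·12=24, #3→Site 1 4·6=24, #4→Site 2 3·21=63, #5→Site 2 10·6=60, #6→Site 1 4·19=76, #7→Site 2 9·13=117, #8→Site 2 7·5=35. Service cost 519.
{Site 2, Site 3}: service cost 536
{Site 1, Site 3}: service cost 658
Among all 3 size-2 choices, {Site 1, Site 2} is lowest.

Choose Site 1 and Site 2; total service cost 519.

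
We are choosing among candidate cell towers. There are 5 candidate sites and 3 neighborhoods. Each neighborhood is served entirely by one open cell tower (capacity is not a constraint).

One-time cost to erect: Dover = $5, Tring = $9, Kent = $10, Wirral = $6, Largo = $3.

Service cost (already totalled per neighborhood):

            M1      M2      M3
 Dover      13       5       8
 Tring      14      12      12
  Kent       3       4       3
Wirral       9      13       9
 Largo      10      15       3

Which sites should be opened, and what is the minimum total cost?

For any fixed open set, each neighborhood goes to its cheapest open site; total = fixed + service.
{Kent}: M1→Kent 3, M2→Kent 4, M3→Kent 3. Service 10; fixed 10; total 20.
{Kent, Largo}: service 10 + fixed 13 = 23
{Dover, Kent}: service 10 + fixed 15 = 25
{Dover, Tring, Kent, Wirral, Largo}: M1→Kent 3, M2→Kent 4, M3→Kent 3. Service 10; fixed 33; total 43.
No other subset beats 20.

Open Kent only; minimum total cost 20.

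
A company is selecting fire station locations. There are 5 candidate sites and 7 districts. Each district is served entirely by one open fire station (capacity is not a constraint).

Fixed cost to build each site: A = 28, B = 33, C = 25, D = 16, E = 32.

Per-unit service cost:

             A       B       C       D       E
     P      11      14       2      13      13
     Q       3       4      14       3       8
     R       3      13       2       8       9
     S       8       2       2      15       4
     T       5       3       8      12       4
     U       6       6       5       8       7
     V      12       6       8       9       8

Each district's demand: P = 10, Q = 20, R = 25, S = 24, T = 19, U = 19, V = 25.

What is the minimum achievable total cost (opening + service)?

Minimum total cost: 554

For any fixed open set, each district goes to its cheapest open site; total = fixed + service.
{B, C, D}: P→C 2·10=20, Q→D 3·20=60, R→C 2·25=50, S→B 2·24=48, T→B 3·19=57, U→C 5·19=95, V→B 6·25=150. Service 480; fixed 74; total 554.
{B, C}: service 500 + fixed 58 = 558
{A, B, C}: P→C 2·10=20, Q→A 3·20=60, R→C 2·25=50, S→B 2·24=48, T→B 3·19=57, U→C 5·19=95, V→B 6·25=150. Service 480; fixed 86; total 566.
{A, B, C, D, E}: service 480 + fixed 134 = 614
No other subset beats 554.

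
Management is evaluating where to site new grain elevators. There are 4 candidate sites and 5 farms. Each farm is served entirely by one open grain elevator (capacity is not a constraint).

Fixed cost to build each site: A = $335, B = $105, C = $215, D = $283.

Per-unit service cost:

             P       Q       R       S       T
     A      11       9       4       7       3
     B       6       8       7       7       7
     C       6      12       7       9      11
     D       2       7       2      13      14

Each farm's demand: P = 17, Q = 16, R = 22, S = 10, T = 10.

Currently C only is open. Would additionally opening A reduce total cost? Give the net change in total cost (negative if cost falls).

Current service cost with {C}: 648.
Adding A: each farm re-picks its cheapest; new service cost 434, saving 214.
Extra fixed cost: 335. Net change = 335 − 214 = 121.
(Totals: 863 → 984.)

No — net change +121 (cost rises by 121).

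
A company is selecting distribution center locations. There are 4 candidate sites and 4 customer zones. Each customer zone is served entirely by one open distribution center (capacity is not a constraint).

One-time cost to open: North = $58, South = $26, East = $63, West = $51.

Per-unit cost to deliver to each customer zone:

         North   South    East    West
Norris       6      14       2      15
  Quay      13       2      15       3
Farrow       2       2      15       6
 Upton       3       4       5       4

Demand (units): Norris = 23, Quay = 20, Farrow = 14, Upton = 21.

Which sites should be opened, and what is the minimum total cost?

Open South and East; minimum total cost 287.

For any fixed open set, each customer zone goes to its cheapest open site; total = fixed + service.
{South, East}: Norris→East 2·23=46, Quay→South 2·20=40, Farrow→South 2·14=28, Upton→South 4·21=84. Service 198; fixed 89; total 287.
{North, South, East}: service 177 + fixed 147 = 324
{South, East, West}: service 198 + fixed 140 = 338
{North, South, East, West}: Norris→East 2·23=46, Quay→South 2·20=40, Farrow→North 2·14=28, Upton→North 3·21=63. Service 177; fixed 198; total 375.
No other subset beats 287.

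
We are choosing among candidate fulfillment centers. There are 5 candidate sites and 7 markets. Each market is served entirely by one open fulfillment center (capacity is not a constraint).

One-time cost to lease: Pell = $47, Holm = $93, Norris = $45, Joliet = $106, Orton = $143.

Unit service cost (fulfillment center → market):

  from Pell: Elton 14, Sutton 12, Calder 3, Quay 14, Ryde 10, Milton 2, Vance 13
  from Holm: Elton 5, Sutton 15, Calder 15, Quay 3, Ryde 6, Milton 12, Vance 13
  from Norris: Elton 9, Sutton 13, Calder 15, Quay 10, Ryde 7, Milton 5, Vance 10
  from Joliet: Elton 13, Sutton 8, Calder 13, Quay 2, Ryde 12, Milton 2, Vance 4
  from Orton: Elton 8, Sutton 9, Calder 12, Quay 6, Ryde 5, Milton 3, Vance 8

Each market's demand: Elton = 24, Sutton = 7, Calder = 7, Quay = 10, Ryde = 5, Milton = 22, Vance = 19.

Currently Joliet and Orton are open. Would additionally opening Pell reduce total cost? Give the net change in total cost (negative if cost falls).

Yes — net change −16 (cost falls by 16).

Current service cost with {Joliet, Orton}: 497.
Adding Pell: each market re-picks its cheapest; new service cost 434, saving 63.
Extra fixed cost: 47. Net change = 47 − 63 = -16.
(Totals: 746 → 730.)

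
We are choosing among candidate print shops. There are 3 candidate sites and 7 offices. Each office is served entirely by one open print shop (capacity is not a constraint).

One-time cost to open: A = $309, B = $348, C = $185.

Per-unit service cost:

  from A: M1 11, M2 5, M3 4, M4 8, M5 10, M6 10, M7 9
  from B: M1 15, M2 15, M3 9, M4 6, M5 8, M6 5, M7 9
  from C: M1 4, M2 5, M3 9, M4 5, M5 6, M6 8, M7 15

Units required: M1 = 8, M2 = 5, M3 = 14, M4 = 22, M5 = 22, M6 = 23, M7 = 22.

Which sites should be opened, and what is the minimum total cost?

For any fixed open set, each office goes to its cheapest open site; total = fixed + service.
{C}: M1→C 4·8=32, M2→C 5·5=25, M3→C 9·14=126, M4→C 5·22=110, M5→C 6·22=132, M6→C 8·23=184, M7→C 15·22=330. Service 939; fixed 185; total 1124.
{A, C}: M1→C 4·8=32, M2→A 5·5=25, M3→A 4·14=56, M4→C 5·22=110, M5→C 6·22=132, M6→C 8·23=184, M7→A 9·22=198. Service 737; fixed 494; total 1231.
{B, C}: service 738 + fixed 533 = 1271
{A, B, C}: service 668 + fixed 842 = 1510
No other subset beats 1124.

Open C only; minimum total cost 1124.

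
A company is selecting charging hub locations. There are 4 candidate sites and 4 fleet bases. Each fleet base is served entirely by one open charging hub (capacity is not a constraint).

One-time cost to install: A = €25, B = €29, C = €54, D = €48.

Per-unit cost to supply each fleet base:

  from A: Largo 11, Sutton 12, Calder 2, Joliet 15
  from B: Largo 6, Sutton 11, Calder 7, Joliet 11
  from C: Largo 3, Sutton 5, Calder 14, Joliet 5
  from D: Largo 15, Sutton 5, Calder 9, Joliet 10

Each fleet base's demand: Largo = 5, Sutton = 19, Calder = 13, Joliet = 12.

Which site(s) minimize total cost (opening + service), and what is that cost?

Open A and C; minimum total cost 275.

For any fixed open set, each fleet base goes to its cheapest open site; total = fixed + service.
{A, C}: Largo→C 3·5=15, Sutton→C 5·19=95, Calder→A 2·13=26, Joliet→C 5·12=60. Service 196; fixed 79; total 275.
{A, B, C}: service 196 + fixed 108 = 304
{A, C, D}: Largo→C 3·5=15, Sutton→C 5·19=95, Calder→A 2·13=26, Joliet→C 5·12=60. Service 196; fixed 127; total 323.
{A, B, C, D}: service 196 + fixed 156 = 352
No other subset beats 275.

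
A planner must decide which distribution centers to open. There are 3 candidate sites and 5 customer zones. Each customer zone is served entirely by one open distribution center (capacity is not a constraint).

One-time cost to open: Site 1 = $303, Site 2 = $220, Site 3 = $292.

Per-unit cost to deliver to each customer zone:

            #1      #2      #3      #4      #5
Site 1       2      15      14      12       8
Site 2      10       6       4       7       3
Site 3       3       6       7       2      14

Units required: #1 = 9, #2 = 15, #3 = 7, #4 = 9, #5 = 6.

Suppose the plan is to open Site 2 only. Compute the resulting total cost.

Each customer zone is assigned to its cheapest site among the open ones.
{Site 2}: #1→Site 2 10·9=90, #2→Site 2 6·15=90, #3→Site 2 4·7=28, #4→Site 2 7·9=63, #5→Site 2 3·6=18. Service 289; fixed 220; total 509.

Total cost: 509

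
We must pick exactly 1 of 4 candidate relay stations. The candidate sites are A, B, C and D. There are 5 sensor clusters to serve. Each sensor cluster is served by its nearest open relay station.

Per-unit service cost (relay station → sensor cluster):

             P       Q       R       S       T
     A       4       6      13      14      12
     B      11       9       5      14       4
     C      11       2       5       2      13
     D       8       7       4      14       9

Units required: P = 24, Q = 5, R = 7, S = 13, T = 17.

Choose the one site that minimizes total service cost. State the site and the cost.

Choose C only; total service cost 556.

With exactly 1 open, each sensor cluster uses its cheapest among the chosen.
{C}: P→C 11·24=264, Q→C 2·5=10, R→C 5·7=35, S→C 2·13=26, T→C 13·17=221. Service cost 556.
{D}: service cost 590
{B}: service cost 594
Among all 4 size-1 choices, {C} is lowest.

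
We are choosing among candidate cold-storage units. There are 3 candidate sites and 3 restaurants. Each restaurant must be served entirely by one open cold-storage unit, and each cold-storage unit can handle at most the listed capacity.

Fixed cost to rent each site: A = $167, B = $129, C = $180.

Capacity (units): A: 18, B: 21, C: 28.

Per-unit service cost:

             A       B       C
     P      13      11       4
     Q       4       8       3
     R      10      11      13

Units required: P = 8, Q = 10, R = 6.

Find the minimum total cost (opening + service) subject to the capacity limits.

Minimum total cost: 320

Open {C}: P→C 4·8=32, Q→C 3·10=30, R→C 13·6=78.
Loads: C carries 24/28. Service 140; fixed 180; total 320.
Next best feasible plan costs 437.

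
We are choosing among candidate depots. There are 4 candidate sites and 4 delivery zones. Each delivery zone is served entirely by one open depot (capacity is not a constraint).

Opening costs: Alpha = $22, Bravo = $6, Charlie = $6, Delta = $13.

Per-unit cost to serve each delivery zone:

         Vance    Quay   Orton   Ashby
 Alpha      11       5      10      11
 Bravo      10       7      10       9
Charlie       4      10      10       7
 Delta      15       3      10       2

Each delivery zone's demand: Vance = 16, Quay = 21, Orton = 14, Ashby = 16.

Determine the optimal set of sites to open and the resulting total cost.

Open Charlie and Delta; minimum total cost 318.

For any fixed open set, each delivery zone goes to its cheapest open site; total = fixed + service.
{Charlie, Delta}: Vance→Charlie 4·16=64, Quay→Delta 3·21=63, Orton→Charlie 10·14=140, Ashby→Delta 2·16=32. Service 299; fixed 19; total 318.
{Bravo, Charlie, Delta}: service 299 + fixed 25 = 324
{Alpha, Charlie, Delta}: service 299 + fixed 41 = 340
{Alpha, Bravo, Charlie, Delta}: Vance→Charlie 4·16=64, Quay→Delta 3·21=63, Orton→Alpha 10·14=140, Ashby→Delta 2·16=32. Service 299; fixed 47; total 346.
No other subset beats 318.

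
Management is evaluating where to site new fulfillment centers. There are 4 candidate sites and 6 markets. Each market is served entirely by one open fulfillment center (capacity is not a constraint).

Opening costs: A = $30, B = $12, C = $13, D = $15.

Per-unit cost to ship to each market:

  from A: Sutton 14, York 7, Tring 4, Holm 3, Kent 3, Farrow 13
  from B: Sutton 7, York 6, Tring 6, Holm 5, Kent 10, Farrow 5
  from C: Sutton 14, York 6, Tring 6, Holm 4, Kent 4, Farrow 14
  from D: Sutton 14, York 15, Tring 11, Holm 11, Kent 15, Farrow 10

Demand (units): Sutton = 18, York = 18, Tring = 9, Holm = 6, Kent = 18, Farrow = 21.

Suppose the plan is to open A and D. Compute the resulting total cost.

Total cost: 741

Each market is assigned to its cheapest site among the open ones.
{A, D}: Sutton→A 14·18=252, York→A 7·18=126, Tring→A 4·9=36, Holm→A 3·6=18, Kent→A 3·18=54, Farrow→D 10·21=210. Service 696; fixed 45; total 741.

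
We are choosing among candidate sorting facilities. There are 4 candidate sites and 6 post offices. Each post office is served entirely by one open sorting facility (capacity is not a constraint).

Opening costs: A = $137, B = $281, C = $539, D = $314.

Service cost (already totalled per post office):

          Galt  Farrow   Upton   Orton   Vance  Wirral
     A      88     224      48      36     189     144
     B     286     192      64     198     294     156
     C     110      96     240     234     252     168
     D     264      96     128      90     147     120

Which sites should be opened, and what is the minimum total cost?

Open A only; minimum total cost 866.

For any fixed open set, each post office goes to its cheapest open site; total = fixed + service.
{A}: Galt→A 88, Farrow→A 224, Upton→A 48, Orton→A 36, Vance→A 189, Wirral→A 144. Service 729; fixed 137; total 866.
{A, D}: service 535 + fixed 451 = 986
{A, B}: Galt→A 88, Farrow→B 192, Upton→A 48, Orton→A 36, Vance→A 189, Wirral→A 144. Service 697; fixed 418; total 1115.
{A, B, C, D}: Galt→A 88, Farrow→C 96, Upton→A 48, Orton→A 36, Vance→D 147, Wirral→D 120. Service 535; fixed 1271; total 1806.
(All 15 nonempty subsets were checked; A only is lowest.)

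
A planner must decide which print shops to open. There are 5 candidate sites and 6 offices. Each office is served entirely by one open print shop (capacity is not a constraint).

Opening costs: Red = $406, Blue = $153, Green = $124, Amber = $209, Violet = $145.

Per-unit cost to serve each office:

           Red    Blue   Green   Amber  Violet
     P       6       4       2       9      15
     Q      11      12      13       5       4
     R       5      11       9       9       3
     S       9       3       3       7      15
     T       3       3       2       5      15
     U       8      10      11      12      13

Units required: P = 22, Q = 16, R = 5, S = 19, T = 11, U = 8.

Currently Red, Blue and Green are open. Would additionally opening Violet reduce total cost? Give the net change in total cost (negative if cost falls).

No — net change +23 (cost rises by 23).

Current service cost with {Red, Blue, Green}: 388.
Adding Violet: each office re-picks its cheapest; new service cost 266, saving 122.
Extra fixed cost: 145. Net change = 145 − 122 = 23.
(Totals: 1071 → 1094.)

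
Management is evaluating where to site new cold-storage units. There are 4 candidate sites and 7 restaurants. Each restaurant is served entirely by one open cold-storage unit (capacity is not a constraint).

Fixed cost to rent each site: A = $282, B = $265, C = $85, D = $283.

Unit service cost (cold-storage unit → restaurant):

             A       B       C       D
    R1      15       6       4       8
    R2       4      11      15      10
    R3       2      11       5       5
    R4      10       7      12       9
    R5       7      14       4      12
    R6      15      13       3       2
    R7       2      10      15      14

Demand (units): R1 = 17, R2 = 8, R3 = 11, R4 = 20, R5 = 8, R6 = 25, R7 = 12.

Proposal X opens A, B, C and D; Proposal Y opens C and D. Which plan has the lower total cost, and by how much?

Proposal X: {A, B, C, D}: R1→C 4·17=68, R2→A 4·8=32, R3→A 2·11=22, R4→B 7·20=140, R5→C 4·8=32, R6→D 2·25=50, R7→A 2·12=24. Service 368; fixed 915; total 1283.
Proposal Y: {C, D}: R1→C 4·17=68, R2→D 10·8=80, R3→C 5·11=55, R4→D 9·20=180, R5→C 4·8=32, R6→D 2·25=50, R7→D 14·12=168. Service 633; fixed 368; total 1001.
Difference: |1283 − 1001| = 282.

Proposal Y is cheaper by 282.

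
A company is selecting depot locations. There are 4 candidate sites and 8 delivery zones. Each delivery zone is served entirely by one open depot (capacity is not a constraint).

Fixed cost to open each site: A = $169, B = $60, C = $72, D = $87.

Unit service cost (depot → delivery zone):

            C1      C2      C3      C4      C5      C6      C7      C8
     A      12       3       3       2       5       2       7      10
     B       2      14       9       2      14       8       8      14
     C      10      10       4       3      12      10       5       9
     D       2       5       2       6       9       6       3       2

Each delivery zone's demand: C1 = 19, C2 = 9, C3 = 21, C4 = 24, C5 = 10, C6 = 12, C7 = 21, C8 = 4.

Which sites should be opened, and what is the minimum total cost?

Open B and D; minimum total cost 553.

For any fixed open set, each delivery zone goes to its cheapest open site; total = fixed + service.
{B, D}: C1→B 2·19=38, C2→D 5·9=45, C3→D 2·21=42, C4→B 2·24=48, C5→D 9·10=90, C6→D 6·12=72, C7→D 3·21=63, C8→D 2·4=8. Service 406; fixed 147; total 553.
{A, D}: C1→D 2·19=38, C2→A 3·9=27, C3→D 2·21=42, C4→A 2·24=48, C5→A 5·10=50, C6→A 2·12=24, C7→D 3·21=63, C8→D 2·4=8. Service 300; fixed 256; total 556.
{C, D}: C1→D 2·19=38, C2→D 5·9=45, C3→D 2·21=42, C4→C 3·24=72, C5→D 9·10=90, C6→D 6·12=72, C7→D 3·21=63, C8→D 2·4=8. Service 430; fixed 159; total 589.
{A, B, C, D}: C1→B 2·19=38, C2→A 3·9=27, C3→D 2·21=42, C4→A 2·24=48, C5→A 5·10=50, C6→A 2·12=24, C7→D 3·21=63, C8→D 2·4=8. Service 300; fixed 388; total 688.
No other subset beats 553.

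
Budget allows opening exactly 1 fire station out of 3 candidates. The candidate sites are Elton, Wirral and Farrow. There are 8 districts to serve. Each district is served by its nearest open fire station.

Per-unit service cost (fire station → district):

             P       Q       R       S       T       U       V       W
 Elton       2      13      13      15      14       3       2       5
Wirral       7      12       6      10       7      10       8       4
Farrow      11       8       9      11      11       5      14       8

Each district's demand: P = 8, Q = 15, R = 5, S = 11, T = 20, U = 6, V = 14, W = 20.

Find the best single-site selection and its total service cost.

Choose Wirral only; total service cost 768.

With exactly 1 open, each district uses its cheapest among the chosen.
{Wirral}: P→Wirral 7·8=56, Q→Wirral 12·15=180, R→Wirral 6·5=30, S→Wirral 10·11=110, T→Wirral 7·20=140, U→Wirral 10·6=60, V→Wirral 8·14=112, W→Wirral 4·20=80. Service cost 768.
{Elton}: service cost 867
{Farrow}: service cost 980
Among all 3 size-1 choices, {Wirral} is lowest.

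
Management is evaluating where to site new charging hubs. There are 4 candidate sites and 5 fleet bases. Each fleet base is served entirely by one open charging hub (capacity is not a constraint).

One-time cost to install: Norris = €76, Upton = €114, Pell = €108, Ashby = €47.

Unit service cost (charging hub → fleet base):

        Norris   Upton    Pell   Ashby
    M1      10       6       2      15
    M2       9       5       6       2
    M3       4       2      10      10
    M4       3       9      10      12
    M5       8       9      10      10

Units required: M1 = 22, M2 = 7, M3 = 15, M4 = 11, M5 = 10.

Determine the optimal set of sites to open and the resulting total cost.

Open Norris and Pell; minimum total cost 443.

For any fixed open set, each fleet base goes to its cheapest open site; total = fixed + service.
{Norris, Pell}: M1→Pell 2·22=44, M2→Pell 6·7=42, M3→Norris 4·15=60, M4→Norris 3·11=33, M5→Norris 8·10=80. Service 259; fixed 184; total 443.
{Norris, Pell, Ashby}: service 231 + fixed 231 = 462
{Norris, Upton}: service 310 + fixed 190 = 500
{Norris, Upton, Pell, Ashby}: service 201 + fixed 345 = 546
(All 15 nonempty subsets were checked; Norris and Pell is lowest.)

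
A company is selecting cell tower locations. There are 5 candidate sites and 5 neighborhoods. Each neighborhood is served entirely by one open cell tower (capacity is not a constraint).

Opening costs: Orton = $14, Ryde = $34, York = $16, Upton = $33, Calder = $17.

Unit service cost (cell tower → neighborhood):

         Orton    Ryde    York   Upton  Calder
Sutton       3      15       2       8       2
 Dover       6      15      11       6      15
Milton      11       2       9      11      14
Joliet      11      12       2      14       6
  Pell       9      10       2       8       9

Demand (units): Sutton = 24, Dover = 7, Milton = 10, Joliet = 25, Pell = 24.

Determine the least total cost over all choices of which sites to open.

Minimum total cost: 272

For any fixed open set, each neighborhood goes to its cheapest open site; total = fixed + service.
{Orton, Ryde, York}: Sutton→York 2·24=48, Dover→Orton 6·7=42, Milton→Ryde 2·10=20, Joliet→York 2·25=50, Pell→York 2·24=48. Service 208; fixed 64; total 272.
{Orton, Ryde, York, Calder}: service 208 + fixed 81 = 289
{Ryde, York, Upton}: service 208 + fixed 83 = 291
{Orton, Ryde, York, Upton, Calder}: Sutton→York 2·24=48, Dover→Orton 6·7=42, Milton→Ryde 2·10=20, Joliet→York 2·25=50, Pell→York 2·24=48. Service 208; fixed 114; total 322.
No other subset beats 272.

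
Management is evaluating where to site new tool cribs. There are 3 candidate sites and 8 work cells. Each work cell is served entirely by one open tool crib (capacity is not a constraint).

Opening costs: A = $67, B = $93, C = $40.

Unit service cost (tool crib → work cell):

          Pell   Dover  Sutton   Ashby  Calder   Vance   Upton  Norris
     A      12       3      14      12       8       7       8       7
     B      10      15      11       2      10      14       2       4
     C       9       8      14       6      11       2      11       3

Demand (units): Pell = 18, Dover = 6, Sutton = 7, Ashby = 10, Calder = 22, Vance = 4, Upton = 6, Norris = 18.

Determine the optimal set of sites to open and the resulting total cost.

For any fixed open set, each work cell goes to its cheapest open site; total = fixed + service.
{A, B, C}: Pell→C 9·18=162, Dover→A 3·6=18, Sutton→B 11·7=77, Ashby→B 2·10=20, Calder→A 8·22=176, Vance→C 2·4=8, Upton→B 2·6=12, Norris→C 3·18=54. Service 527; fixed 200; total 727.
{A, C}: Pell→C 9·18=162, Dover→A 3·6=18, Sutton→A 14·7=98, Ashby→C 6·10=60, Calder→A 8·22=176, Vance→C 2·4=8, Upton→A 8·6=48, Norris→C 3·18=54. Service 624; fixed 107; total 731.
{B, C}: service 601 + fixed 133 = 734
{C}: service 738 + fixed 40 = 778
No other subset beats 727.

Open A, B and C; minimum total cost 727.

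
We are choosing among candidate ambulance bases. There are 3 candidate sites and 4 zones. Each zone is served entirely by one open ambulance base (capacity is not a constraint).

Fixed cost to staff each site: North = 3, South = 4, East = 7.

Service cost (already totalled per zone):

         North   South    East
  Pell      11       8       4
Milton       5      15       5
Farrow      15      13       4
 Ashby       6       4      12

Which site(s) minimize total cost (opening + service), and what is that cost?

For any fixed open set, each zone goes to its cheapest open site; total = fixed + service.
{South, East}: Pell→East 4, Milton→East 5, Farrow→East 4, Ashby→South 4. Service 17; fixed 11; total 28.
{North, East}: Pell→East 4, Milton→North 5, Farrow→East 4, Ashby→North 6. Service 19; fixed 10; total 29.
{North, South, East}: Pell→East 4, Milton→North 5, Farrow→East 4, Ashby→South 4. Service 17; fixed 14; total 31.
{North}: Pell→North 11, Milton→North 5, Farrow→North 15, Ashby→North 6. Service 37; fixed 3; total 40.
No other subset beats 28.

Open South and East; minimum total cost 28.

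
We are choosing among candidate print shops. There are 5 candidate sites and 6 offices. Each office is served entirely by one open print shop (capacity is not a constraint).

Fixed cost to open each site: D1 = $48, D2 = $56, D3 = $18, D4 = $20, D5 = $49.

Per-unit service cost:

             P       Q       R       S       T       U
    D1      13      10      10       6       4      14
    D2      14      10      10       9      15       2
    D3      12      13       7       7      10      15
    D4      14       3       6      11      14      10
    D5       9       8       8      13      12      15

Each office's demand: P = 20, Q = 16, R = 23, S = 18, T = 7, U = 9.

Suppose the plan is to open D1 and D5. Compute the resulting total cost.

Total cost: 851

Each office is assigned to its cheapest site among the open ones.
{D1, D5}: P→D5 9·20=180, Q→D5 8·16=128, R→D5 8·23=184, S→D1 6·18=108, T→D1 4·7=28, U→D1 14·9=126. Service 754; fixed 97; total 851.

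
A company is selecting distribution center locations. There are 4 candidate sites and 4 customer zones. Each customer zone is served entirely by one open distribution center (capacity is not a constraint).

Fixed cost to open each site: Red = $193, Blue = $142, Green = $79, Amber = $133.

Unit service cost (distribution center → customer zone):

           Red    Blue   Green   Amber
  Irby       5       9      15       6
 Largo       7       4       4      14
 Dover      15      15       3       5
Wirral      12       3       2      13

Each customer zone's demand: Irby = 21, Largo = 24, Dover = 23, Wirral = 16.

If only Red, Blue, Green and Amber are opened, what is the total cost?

Each customer zone is assigned to its cheapest site among the open ones.
{Red, Blue, Green, Amber}: Irby→Red 5·21=105, Largo→Blue 4·24=96, Dover→Green 3·23=69, Wirral→Green 2·16=32. Service 302; fixed 547; total 849.

Total cost: 849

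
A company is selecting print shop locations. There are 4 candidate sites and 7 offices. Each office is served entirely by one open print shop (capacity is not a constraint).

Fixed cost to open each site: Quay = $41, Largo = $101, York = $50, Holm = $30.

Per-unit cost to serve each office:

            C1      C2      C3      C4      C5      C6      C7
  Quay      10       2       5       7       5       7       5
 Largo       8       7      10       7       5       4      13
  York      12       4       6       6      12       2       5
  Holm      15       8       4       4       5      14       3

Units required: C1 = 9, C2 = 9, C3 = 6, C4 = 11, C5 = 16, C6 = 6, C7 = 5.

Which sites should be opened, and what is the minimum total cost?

For any fixed open set, each office goes to its cheapest open site; total = fixed + service.
{Quay, Holm}: C1→Quay 10·9=90, C2→Quay 2·9=18, C3→Holm 4·6=24, C4→Holm 4·11=44, C5→Quay 5·16=80, C6→Quay 7·6=42, C7→Holm 3·5=15. Service 313; fixed 71; total 384.
{York, Holm}: service 319 + fixed 80 = 399
{Quay}: C1→Quay 10·9=90, C2→Quay 2·9=18, C3→Quay 5·6=30, C4→Quay 7·11=77, C5→Quay 5·16=80, C6→Quay 7·6=42, C7→Quay 5·5=25. Service 362; fixed 41; total 403.
{Quay, Largo, York, Holm}: service 265 + fixed 222 = 487
(All 15 nonempty subsets were checked; Quay and Holm is lowest.)

Open Quay and Holm; minimum total cost 384.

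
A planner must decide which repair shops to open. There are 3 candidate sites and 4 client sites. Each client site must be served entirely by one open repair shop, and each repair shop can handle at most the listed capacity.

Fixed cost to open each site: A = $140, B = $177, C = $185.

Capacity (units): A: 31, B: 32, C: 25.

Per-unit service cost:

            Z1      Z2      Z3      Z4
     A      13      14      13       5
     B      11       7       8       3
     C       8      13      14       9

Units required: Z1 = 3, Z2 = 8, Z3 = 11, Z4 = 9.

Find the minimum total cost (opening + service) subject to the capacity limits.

Open {B}: Z1→B 11·3=33, Z2→B 7·8=56, Z3→B 8·11=88, Z4→B 3·9=27.
Loads: B carries 31/32. Service 204; fixed 177; total 381.
Next best feasible plan costs 479.

Minimum total cost: 381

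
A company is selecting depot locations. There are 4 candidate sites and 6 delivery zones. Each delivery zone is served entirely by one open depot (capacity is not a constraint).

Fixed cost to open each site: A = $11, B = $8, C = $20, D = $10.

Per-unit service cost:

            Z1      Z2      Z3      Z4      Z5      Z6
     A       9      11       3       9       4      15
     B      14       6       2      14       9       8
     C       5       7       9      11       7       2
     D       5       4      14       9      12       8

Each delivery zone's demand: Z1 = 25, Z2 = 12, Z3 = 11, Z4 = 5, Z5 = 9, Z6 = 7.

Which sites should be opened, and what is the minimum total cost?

For any fixed open set, each delivery zone goes to its cheapest open site; total = fixed + service.
{A, B, C, D}: Z1→C 5·25=125, Z2→D 4·12=48, Z3→B 2·11=22, Z4→A 9·5=45, Z5→A 4·9=36, Z6→C 2·7=14. Service 290; fixed 49; total 339.
{A, C, D}: service 301 + fixed 41 = 342
{A, B, C}: Z1→C 5·25=125, Z2→B 6·12=72, Z3→B 2·11=22, Z4→A 9·5=45, Z5→A 4·9=36, Z6→C 2·7=14. Service 314; fixed 39; total 353.
{B}: service 651 + fixed 8 = 659
No other subset beats 339.

Open A, B, C and D; minimum total cost 339.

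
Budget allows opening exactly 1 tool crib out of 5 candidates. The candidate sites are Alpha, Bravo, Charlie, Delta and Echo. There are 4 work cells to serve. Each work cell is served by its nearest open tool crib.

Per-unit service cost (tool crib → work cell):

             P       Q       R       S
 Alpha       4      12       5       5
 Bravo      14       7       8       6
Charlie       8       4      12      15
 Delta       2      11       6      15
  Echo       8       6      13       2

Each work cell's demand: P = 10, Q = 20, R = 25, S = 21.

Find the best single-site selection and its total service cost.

With exactly 1 open, each work cell uses its cheapest among the chosen.
{Alpha}: P→Alpha 4·10=40, Q→Alpha 12·20=240, R→Alpha 5·25=125, S→Alpha 5·21=105. Service cost 510.
{Echo}: service cost 567
{Bravo}: service cost 606
Among all 5 size-1 choices, {Alpha} is lowest.

Choose Alpha only; total service cost 510.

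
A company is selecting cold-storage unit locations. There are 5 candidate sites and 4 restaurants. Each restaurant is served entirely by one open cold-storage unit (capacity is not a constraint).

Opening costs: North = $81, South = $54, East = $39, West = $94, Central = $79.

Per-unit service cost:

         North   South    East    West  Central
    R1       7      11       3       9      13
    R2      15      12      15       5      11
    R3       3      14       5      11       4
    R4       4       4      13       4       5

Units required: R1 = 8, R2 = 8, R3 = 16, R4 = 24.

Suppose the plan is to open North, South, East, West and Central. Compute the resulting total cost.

Total cost: 555

Each restaurant is assigned to its cheapest site among the open ones.
{North, South, East, West, Central}: R1→East 3·8=24, R2→West 5·8=40, R3→North 3·16=48, R4→North 4·24=96. Service 208; fixed 347; total 555.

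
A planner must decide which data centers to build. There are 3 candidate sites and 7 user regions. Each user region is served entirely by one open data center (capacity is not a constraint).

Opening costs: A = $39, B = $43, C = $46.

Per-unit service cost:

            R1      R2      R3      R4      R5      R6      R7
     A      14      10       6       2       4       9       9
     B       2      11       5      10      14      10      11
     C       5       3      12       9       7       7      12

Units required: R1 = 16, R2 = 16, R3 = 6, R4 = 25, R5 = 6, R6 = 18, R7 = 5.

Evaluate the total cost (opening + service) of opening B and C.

Each user region is assigned to its cheapest site among the open ones.
{B, C}: R1→B 2·16=32, R2→C 3·16=48, R3→B 5·6=30, R4→C 9·25=225, R5→C 7·6=42, R6→C 7·18=126, R7→B 11·5=55. Service 558; fixed 89; total 647.

Total cost: 647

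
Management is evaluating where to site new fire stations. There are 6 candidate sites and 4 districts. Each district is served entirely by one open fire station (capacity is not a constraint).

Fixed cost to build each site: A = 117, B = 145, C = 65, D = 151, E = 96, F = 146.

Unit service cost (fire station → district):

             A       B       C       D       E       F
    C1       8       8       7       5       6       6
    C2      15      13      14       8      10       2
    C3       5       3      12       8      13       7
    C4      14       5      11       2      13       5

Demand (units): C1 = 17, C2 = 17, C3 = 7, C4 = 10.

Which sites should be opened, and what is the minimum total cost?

Open F only; minimum total cost 381.

For any fixed open set, each district goes to its cheapest open site; total = fixed + service.
{F}: C1→F 6·17=102, C2→F 2·17=34, C3→F 7·7=49, C4→F 5·10=50. Service 235; fixed 146; total 381.
{C, F}: service 235 + fixed 211 = 446
{D}: service 297 + fixed 151 = 448
{A, B, C, D, E, F}: service 160 + fixed 720 = 880
No other subset beats 381.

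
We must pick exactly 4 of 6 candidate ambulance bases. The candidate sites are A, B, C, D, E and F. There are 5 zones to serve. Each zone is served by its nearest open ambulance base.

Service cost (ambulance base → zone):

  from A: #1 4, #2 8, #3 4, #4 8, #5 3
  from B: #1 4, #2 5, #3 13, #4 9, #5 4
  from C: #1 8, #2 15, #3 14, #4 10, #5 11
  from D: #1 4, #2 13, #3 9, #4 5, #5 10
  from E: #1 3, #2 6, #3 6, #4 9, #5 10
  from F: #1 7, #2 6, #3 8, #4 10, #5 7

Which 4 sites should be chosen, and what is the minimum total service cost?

Choose A, B, D and E; total service cost 20.

With exactly 4 open, each zone uses its cheapest among the chosen.
{A, B, D, E}: #1→E 3, #2→B 5, #3→A 4, #4→D 5, #5→A 3. Service cost 20.
{A, B, C, D}: service cost 21
{A, B, D, F}: service cost 21
Among all 15 size-4 choices, {A, B, D, E} is lowest.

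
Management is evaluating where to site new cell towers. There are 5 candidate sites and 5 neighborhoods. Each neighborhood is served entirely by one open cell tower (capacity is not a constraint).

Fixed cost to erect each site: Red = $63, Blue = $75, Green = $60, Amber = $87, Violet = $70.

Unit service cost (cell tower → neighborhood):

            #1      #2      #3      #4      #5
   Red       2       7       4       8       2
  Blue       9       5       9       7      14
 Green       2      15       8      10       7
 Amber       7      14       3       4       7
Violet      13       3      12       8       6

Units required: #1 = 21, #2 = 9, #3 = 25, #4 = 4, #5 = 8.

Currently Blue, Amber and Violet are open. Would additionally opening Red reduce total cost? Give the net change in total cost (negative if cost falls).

Yes — net change −74 (cost falls by 74).

Current service cost with {Blue, Amber, Violet}: 313.
Adding Red: each neighborhood re-picks its cheapest; new service cost 176, saving 137.
Extra fixed cost: 63. Net change = 63 − 137 = -74.
(Totals: 545 → 471.)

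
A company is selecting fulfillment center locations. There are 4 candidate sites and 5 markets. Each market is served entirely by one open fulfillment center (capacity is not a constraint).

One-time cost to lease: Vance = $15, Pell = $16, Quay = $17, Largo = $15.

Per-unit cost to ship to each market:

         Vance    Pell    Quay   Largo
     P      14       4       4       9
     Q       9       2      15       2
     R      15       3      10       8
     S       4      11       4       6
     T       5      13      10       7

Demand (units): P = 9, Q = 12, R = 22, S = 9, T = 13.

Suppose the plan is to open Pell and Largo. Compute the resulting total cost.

Total cost: 302

Each market is assigned to its cheapest site among the open ones.
{Pell, Largo}: P→Pell 4·9=36, Q→Pell 2·12=24, R→Pell 3·22=66, S→Largo 6·9=54, T→Largo 7·13=91. Service 271; fixed 31; total 302.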